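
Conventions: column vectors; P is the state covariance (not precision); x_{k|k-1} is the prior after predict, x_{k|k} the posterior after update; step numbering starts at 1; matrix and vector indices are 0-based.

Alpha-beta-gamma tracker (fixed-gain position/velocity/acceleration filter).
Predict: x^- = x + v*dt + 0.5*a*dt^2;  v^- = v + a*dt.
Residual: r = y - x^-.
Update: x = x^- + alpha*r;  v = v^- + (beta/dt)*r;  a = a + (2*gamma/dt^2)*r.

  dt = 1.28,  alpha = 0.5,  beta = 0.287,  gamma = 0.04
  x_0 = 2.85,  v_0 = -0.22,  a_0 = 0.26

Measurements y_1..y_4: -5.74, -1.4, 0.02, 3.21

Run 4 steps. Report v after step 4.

step 1: x_pred=2.7814  r=-8.5214  x^+=-1.4793  v^+=-1.7979  a^+=-0.1561
step 2: x_pred=-3.9084  r=2.5084  x^+=-2.6542  v^+=-1.4352  a^+=-0.0336
step 3: x_pred=-4.5188  r=4.5388  x^+=-2.2494  v^+=-0.4605  a^+=0.1880
step 4: x_pred=-2.6849  r=5.8949  x^+=0.2626  v^+=1.1019  a^+=0.4759

v_post = 1.1019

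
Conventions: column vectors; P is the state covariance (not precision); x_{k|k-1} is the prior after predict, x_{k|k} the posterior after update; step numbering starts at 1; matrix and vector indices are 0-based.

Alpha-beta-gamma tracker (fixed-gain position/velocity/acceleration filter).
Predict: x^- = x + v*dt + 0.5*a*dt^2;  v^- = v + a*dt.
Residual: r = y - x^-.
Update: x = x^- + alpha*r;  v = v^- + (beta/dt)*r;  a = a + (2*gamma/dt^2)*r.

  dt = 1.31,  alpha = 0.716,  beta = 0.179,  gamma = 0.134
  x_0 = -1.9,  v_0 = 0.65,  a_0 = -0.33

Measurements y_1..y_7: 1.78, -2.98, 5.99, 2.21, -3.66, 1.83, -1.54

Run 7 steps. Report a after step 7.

step 1: x_pred=-1.3317  r=3.1117  x^+=0.8963  v^+=0.6429  a^+=0.1559
step 2: x_pred=1.8723  r=-4.8523  x^+=-1.6020  v^+=0.1841  a^+=-0.6018
step 3: x_pred=-1.8771  r=7.8671  x^+=3.7557  v^+=0.4707  a^+=0.6268
step 4: x_pred=4.9102  r=-2.7002  x^+=2.9769  v^+=0.9228  a^+=0.2051
step 5: x_pred=4.3617  r=-8.0217  x^+=-1.3818  v^+=0.0954  a^+=-1.0477
step 6: x_pred=-2.1558  r=3.9858  x^+=0.6980  v^+=-0.7324  a^+=-0.4252
step 7: x_pred=-0.6263  r=-0.9137  x^+=-1.2805  v^+=-1.4143  a^+=-0.5679

a_post = -0.5679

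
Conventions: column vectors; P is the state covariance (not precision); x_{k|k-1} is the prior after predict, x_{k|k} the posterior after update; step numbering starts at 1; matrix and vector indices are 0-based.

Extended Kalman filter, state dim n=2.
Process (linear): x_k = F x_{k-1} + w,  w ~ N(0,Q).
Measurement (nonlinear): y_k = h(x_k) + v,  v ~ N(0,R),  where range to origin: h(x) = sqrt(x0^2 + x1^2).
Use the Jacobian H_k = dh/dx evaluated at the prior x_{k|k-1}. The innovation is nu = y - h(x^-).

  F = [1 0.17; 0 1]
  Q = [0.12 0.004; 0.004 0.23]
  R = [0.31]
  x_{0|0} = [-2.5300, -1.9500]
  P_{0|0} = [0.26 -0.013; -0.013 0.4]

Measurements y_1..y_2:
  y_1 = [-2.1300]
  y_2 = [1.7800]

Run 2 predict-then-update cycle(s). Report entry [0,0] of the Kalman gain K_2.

K[0,0] = -0.1780

step 1: x^-=[-2.8615, -1.9500]  P^-=[0.3871 0.0590; 0.0590 0.6300]  H_jac=[-0.8264 -0.5631]  S=[0.8291]  K=[-0.4260; -0.4867]  nu=[-5.5928]  x^+=[-0.4792, 0.7722]  P^+=[0.2367 -0.1129; -0.1129 0.4336]
step 2: x^-=[-0.3480, 0.7722]  P^-=[0.3309 -0.0352; -0.0352 0.6636]  H_jac=[-0.4109 0.9117]  S=[0.9438]  K=[-0.1780; 0.6563]  nu=[0.9331]  x^+=[-0.5141, 1.3846]  P^+=[0.3010 0.0751; 0.0751 0.2570]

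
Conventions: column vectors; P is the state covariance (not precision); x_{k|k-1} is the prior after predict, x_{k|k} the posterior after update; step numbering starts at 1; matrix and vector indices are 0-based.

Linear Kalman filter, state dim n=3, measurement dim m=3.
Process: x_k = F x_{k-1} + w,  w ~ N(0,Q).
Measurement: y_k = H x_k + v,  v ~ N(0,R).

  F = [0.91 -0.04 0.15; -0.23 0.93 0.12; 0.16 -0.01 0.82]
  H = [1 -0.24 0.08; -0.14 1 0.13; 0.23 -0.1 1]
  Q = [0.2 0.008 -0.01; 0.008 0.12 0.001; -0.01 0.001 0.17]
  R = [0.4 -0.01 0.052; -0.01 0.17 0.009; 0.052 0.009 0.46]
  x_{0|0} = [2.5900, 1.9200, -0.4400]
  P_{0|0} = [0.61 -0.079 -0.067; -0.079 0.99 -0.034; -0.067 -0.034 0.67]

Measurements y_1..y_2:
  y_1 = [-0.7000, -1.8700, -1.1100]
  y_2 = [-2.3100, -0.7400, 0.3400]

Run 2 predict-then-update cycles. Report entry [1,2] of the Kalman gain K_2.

step 1: x^-=[2.2141, 1.1371, 0.0344]  P^-=[0.7097 -0.2216 0.1124; -0.2216 1.0481 0.0088; 0.1124 0.0088 0.6195]  S=[1.2980 -0.5697 0.4366; -0.5697 1.3027 -0.0959; 0.4366 -0.0959 1.1876]  K=[0.5953 0.0277 0.0341; 0.0246 0.8352 -0.0654; -0.0275 0.0857 0.5596]  nu=[-2.6439, -2.7016, -1.5399]  x^+=[0.5127, -1.0836, -0.9861]  P^+=[0.2485 0.0347 -0.0068; 0.0347 0.1479 -0.0145; -0.0068 -0.0145 0.2569]
step 2: x^-=[0.3620, -1.2440, -0.7157]  P^-=[0.4076 -0.0176 0.0526; -0.0176 0.2470 0.0111; 0.0526 0.0111 0.3475]  S=[0.8405 -0.1342 0.2330; -0.1342 0.4368 0.0172; 0.2330 0.0172 0.8543]  K=[0.4819 -0.0090 0.0421; 0.0119 0.5796 -0.0356; -0.0093 0.0926 0.4202]  nu=[-2.9133, 0.6477, 0.8481]  x^+=[-1.0120, -0.9335, -0.2724]  P^+=[0.2003 0.0220 0.0005; 0.0220 0.1019 -0.0054; 0.0005 -0.0054 0.1930]

K[1,2] = -0.0356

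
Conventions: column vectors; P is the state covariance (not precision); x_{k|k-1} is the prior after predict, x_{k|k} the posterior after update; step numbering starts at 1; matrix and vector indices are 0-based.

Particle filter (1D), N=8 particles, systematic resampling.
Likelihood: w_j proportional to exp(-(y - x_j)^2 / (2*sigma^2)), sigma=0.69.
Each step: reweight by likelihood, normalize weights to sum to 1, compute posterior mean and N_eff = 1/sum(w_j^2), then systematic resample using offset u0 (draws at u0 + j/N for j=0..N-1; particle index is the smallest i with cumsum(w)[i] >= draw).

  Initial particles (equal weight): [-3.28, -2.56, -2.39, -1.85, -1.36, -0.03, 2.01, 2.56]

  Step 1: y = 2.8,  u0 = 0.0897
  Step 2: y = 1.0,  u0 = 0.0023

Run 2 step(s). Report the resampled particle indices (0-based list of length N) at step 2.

step 1: w=[0.0000, 0.0000, 0.0000, 0.0000, 0.0000, 0.0002, 0.3554, 0.6444]  mean=2.3641  Neff=1.8464  idx=[6, 6, 6, 7, 7, 7, 7, 7]
step 2: w=[0.2419, 0.2419, 0.2419, 0.0548, 0.0548, 0.0548, 0.0548, 0.0548]  mean=2.1608  Neff=5.2453  idx=[0, 0, 1, 1, 2, 2, 3, 5]

resampled_idx = [0, 0, 1, 1, 2, 2, 3, 5]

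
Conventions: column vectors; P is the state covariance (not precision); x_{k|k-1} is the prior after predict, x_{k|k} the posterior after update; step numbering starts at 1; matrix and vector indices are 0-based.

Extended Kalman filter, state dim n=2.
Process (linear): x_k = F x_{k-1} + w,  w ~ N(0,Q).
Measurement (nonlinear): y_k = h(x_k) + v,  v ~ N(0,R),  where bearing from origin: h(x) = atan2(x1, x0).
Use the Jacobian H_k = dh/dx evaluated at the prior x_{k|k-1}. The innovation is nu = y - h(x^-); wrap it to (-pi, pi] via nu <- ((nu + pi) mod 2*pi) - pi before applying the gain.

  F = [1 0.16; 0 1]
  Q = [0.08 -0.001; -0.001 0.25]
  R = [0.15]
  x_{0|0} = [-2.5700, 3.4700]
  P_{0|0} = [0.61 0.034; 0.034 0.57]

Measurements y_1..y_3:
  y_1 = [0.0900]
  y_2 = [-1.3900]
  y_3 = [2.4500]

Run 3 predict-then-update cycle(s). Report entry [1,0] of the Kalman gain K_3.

step 1: x^-=[-2.0148, 3.4700]  P^-=[0.7155 0.1242; 0.1242 0.8200]  H_jac=[-0.2155 -0.1251]  S=[0.2028]  K=[-0.8371; -0.6381]  nu=[-2.0069]  x^+=[-0.3349, 4.7505]  P^+=[0.5734 0.0159; 0.0159 0.7374]
step 2: x^-=[0.4252, 4.7505]  P^-=[0.6773 0.1329; 0.1329 0.9874]  H_jac=[-0.2088 0.0187]  S=[0.1788]  K=[-0.7770; -0.0520]  nu=[-2.8715]  x^+=[2.6564, 4.8997]  P^+=[0.5694 0.1257; 0.1257 0.9870]
step 3: x^-=[3.4404, 4.8997]  P^-=[0.7148 0.2826; 0.2826 1.2370]  H_jac=[-0.1367 0.0960]  S=[0.1673]  K=[-0.4219; 0.4787]  nu=[1.4914]  x^+=[2.8112, 5.6136]  P^+=[0.6851 0.3164; 0.3164 1.1986]

K[1,0] = 0.4787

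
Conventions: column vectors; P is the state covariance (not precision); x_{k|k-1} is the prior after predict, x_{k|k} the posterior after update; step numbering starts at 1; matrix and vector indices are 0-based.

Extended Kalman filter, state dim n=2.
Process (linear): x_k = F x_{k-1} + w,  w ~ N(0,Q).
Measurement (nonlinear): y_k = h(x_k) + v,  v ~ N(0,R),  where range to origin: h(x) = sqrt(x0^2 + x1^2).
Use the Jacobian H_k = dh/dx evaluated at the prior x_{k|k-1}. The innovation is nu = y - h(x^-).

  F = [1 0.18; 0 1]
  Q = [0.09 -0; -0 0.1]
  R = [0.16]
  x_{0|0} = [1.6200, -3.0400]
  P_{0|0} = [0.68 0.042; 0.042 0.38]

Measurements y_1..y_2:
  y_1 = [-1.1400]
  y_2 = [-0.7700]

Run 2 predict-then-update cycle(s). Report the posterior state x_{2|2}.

step 1: x^-=[1.0728, -3.0400]  P^-=[0.7974 0.1104; 0.1104 0.4800]  H_jac=[0.3328 -0.9430]  S=[0.6059]  K=[0.2662; -0.6865]  nu=[-4.3637]  x^+=[-0.0887, -0.0445]  P^+=[0.7545 0.2211; 0.2211 0.1945]
step 2: x^-=[-0.0967, -0.0445]  P^-=[0.9304 0.2561; 0.2561 0.2945]  H_jac=[-0.9086 -0.4177]  S=[1.1739]  K=[-0.8113; -0.3030]  nu=[-0.8764]  x^+=[0.6143, 0.2211]  P^+=[0.1578 -0.0325; -0.0325 0.1867]

x_post = [0.6143, 0.2211]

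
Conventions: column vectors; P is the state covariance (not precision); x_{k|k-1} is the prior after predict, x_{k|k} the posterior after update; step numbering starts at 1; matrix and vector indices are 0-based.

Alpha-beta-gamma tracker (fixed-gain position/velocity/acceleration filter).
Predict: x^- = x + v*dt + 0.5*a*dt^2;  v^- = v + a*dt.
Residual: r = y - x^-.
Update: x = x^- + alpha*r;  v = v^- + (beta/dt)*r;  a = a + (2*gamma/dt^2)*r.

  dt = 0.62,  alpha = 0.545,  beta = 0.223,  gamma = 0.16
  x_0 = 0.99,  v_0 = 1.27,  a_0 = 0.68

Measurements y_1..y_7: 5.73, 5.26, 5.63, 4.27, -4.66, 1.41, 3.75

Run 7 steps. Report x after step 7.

step 1: x_pred=1.9081  r=3.8219  x^+=3.9910  v^+=3.0663  a^+=3.8616
step 2: x_pred=6.6343  r=-1.3743  x^+=5.8853  v^+=4.9661  a^+=2.7175
step 3: x_pred=9.4866  r=-3.8566  x^+=7.3848  v^+=5.2639  a^+=-0.4930
step 4: x_pred=10.5536  r=-6.2836  x^+=7.1290  v^+=2.6982  a^+=-5.7239
step 5: x_pred=7.7018  r=-12.3618  x^+=0.9646  v^+=-5.2969  a^+=-16.0146
step 6: x_pred=-5.3975  r=6.8075  x^+=-1.6874  v^+=-12.7775  a^+=-10.3476
step 7: x_pred=-11.5983  r=15.3483  x^+=-3.2335  v^+=-13.6726  a^+=2.4293

x_post = -3.2335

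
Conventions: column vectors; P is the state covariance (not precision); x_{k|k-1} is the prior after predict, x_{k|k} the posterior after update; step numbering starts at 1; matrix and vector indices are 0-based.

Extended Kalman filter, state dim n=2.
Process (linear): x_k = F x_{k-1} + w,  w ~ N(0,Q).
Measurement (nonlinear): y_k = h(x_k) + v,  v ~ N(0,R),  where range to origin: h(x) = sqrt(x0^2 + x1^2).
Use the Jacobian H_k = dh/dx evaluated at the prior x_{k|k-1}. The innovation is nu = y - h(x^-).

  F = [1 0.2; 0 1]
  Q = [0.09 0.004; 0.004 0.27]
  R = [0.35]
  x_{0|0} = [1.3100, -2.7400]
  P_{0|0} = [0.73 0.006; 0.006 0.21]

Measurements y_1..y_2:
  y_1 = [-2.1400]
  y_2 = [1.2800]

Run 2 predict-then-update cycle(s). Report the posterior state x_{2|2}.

x_post = [-0.9986, -0.2384]

step 1: x^-=[0.7620, -2.7400]  P^-=[0.8308 0.0520; 0.0520 0.4800]  H_jac=[0.2679 -0.9634]  S=[0.8283]  K=[0.2082; -0.5415]  nu=[-4.9840]  x^+=[-0.2759, -0.0413]  P^+=[0.7949 0.1454; 0.1454 0.2371]
step 2: x^-=[-0.2842, -0.0413]  P^-=[0.9525 0.1968; 0.1968 0.5071]  H_jac=[-0.9896 -0.1439]  S=[1.3494]  K=[-0.7195; -0.1984]  nu=[0.9928]  x^+=[-0.9986, -0.2384]  P^+=[0.2539 0.0041; 0.0041 0.4540]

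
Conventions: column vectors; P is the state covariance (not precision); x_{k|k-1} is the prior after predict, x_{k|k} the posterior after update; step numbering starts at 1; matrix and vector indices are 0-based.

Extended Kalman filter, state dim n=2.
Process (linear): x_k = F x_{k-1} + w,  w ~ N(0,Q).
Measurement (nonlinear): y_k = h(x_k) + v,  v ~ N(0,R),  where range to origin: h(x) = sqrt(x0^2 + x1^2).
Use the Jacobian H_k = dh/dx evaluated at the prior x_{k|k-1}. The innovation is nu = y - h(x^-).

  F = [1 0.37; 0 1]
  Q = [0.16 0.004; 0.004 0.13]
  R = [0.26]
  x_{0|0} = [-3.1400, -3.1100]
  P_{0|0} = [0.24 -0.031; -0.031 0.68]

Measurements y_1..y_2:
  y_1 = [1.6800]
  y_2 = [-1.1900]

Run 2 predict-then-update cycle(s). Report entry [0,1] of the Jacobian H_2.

H_jac[0,1] = -0.2900

step 1: x^-=[-4.2907, -3.1100]  P^-=[0.4702 0.2246; 0.2246 0.8100]  H_jac=[-0.8097 -0.5869]  S=[1.0607]  K=[-0.4832; -0.6196]  nu=[-3.6193]  x^+=[-2.5420, -0.8674]  P^+=[0.2225 -0.0930; -0.0930 0.4028]
step 2: x^-=[-2.8629, -0.8674]  P^-=[0.3689 0.0601; 0.0601 0.5328]  H_jac=[-0.9570 -0.2900]  S=[0.6760]  K=[-0.5480; -0.3136]  nu=[-4.1814]  x^+=[-0.5714, 0.4437]  P^+=[0.1659 -0.0561; -0.0561 0.4663]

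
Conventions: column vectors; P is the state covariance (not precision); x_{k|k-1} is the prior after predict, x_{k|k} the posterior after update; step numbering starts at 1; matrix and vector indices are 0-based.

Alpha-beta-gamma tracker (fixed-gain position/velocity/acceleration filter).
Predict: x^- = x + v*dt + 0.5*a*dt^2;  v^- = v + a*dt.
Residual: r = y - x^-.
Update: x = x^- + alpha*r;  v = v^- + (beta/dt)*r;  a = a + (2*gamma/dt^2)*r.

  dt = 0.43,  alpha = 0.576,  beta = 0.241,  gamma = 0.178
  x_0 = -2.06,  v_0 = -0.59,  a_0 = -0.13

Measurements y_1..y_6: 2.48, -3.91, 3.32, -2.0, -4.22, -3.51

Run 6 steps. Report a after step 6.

step 1: x_pred=-2.3257  r=4.8057  x^+=0.4424  v^+=2.0475  a^+=9.1228
step 2: x_pred=2.1662  r=-6.0762  x^+=-1.3337  v^+=2.5648  a^+=-2.5762
step 3: x_pred=-0.4690  r=3.7890  x^+=1.7135  v^+=3.5807  a^+=4.7190
step 4: x_pred=3.6894  r=-5.6894  x^+=0.4123  v^+=2.4211  a^+=-6.2352
step 5: x_pred=0.8769  r=-5.0969  x^+=-2.0589  v^+=-3.1167  a^+=-16.0487
step 6: x_pred=-4.8828  r=1.3728  x^+=-4.0921  v^+=-9.2483  a^+=-13.4056

a_post = -13.4056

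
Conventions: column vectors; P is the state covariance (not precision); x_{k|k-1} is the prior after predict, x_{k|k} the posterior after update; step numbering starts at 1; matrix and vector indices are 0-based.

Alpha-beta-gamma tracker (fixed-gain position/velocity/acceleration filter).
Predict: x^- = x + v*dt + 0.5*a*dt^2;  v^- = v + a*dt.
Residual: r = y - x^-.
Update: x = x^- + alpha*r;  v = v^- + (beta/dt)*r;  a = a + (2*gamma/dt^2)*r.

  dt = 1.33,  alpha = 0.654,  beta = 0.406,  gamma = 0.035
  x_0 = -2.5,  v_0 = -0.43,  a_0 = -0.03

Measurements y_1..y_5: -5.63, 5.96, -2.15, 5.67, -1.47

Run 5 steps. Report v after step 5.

step 1: x_pred=-3.0984  r=-2.5316  x^+=-4.7541  v^+=-1.2427  a^+=-0.1302
step 2: x_pred=-6.5220  r=12.4820  x^+=1.6412  v^+=2.3945  a^+=0.3638
step 3: x_pred=5.1476  r=-7.2976  x^+=0.3750  v^+=0.6506  a^+=0.0750
step 4: x_pred=1.3066  r=4.3634  x^+=4.1602  v^+=2.0823  a^+=0.2477
step 5: x_pred=7.1487  r=-8.6187  x^+=1.5121  v^+=-0.2193  a^+=-0.0934

v_post = -0.2193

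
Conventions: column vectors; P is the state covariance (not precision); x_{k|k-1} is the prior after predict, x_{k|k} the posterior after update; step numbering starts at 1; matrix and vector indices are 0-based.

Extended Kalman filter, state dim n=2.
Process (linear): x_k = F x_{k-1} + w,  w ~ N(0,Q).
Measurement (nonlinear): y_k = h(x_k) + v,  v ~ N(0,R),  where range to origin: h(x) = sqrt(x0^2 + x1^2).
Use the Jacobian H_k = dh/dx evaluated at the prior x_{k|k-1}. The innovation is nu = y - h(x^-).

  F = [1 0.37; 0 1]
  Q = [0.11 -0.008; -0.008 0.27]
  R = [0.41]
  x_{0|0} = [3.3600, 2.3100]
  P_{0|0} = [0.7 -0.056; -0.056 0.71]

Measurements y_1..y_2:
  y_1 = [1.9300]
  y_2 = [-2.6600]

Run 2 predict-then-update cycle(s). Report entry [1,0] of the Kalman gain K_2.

step 1: x^-=[4.2147, 2.3100]  P^-=[0.8658 0.1987; 0.1987 0.9800]  H_jac=[0.8769 0.4806]  S=[1.4696]  K=[0.5816; 0.4391]  nu=[-2.8762]  x^+=[2.5420, 1.0472]  P^+=[0.3687 -0.1766; -0.1766 0.6967]
step 2: x^-=[2.9294, 1.0472]  P^-=[0.4434 0.0732; 0.0732 0.9667]  H_jac=[0.9416 0.3366]  S=[0.9591]  K=[0.4610; 0.4111]  nu=[-5.7710]  x^+=[0.2689, -1.3256]  P^+=[0.2396 -0.1086; -0.1086 0.8046]

K[1,0] = 0.4111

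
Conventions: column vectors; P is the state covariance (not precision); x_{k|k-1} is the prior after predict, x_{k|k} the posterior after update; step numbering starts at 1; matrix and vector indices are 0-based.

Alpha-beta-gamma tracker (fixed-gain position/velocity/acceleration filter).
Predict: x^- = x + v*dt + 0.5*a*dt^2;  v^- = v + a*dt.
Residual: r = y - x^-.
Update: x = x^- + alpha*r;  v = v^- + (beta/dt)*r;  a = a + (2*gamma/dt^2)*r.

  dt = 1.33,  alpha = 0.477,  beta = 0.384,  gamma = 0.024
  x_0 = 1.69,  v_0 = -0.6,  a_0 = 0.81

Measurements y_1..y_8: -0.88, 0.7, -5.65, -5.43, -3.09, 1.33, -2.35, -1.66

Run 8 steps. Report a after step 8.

a_post = 0.3620

step 1: x_pred=1.6084  r=-2.4884  x^+=0.4214  v^+=-0.2412  a^+=0.7425
step 2: x_pred=0.7574  r=-0.0574  x^+=0.7300  v^+=0.7298  a^+=0.7409
step 3: x_pred=2.3559  r=-8.0059  x^+=-1.4629  v^+=-0.5963  a^+=0.5237
step 4: x_pred=-1.7928  r=-3.6372  x^+=-3.5277  v^+=-0.9499  a^+=0.4250
step 5: x_pred=-4.4153  r=1.3253  x^+=-3.7831  v^+=-0.0021  a^+=0.4609
step 6: x_pred=-3.3782  r=4.7082  x^+=-1.1324  v^+=1.9703  a^+=0.5887
step 7: x_pred=2.0088  r=-4.3588  x^+=-0.0703  v^+=1.4948  a^+=0.4704
step 8: x_pred=2.3338  r=-3.9938  x^+=0.4288  v^+=0.9674  a^+=0.3620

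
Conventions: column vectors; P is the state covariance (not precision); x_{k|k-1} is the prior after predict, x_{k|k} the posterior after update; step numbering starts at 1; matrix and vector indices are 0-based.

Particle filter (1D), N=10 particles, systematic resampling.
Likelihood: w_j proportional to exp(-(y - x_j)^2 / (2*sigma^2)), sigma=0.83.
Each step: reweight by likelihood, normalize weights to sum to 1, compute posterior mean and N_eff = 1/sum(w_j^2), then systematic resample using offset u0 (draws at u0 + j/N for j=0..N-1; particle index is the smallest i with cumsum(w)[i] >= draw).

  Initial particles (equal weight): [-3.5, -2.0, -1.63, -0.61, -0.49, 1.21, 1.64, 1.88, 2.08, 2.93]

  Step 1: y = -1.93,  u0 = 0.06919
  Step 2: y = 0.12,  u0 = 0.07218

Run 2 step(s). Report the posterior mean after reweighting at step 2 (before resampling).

step 1: w=[0.0641, 0.3824, 0.3595, 0.1084, 0.0852, 0.0003, 0.0000, 0.0000, 0.0000, 0.0000]  mean=-1.6828  Neff=3.3488  idx=[1, 1, 1, 1, 2, 2, 2, 2, 3, 4]
step 2: w=[0.0189, 0.0189, 0.0189, 0.0189, 0.0534, 0.0534, 0.0534, 0.0534, 0.3348, 0.3762]  mean=-0.8876  Neff=3.7536  idx=[3, 5, 7, 8, 8, 8, 9, 9, 9, 9]

post_mean = -0.8876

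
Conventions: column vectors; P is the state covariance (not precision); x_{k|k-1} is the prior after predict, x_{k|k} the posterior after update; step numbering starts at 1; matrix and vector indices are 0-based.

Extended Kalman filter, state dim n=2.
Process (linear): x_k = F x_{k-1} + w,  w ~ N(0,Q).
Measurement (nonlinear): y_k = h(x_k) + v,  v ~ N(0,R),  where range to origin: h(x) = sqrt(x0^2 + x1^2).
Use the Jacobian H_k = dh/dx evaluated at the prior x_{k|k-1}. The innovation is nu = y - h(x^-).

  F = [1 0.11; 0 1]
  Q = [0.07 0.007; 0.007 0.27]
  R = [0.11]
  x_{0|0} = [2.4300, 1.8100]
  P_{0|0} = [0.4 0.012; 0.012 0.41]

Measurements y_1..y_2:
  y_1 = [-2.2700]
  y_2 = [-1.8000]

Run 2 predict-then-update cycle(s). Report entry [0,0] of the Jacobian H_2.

step 1: x^-=[2.6291, 1.8100]  P^-=[0.4776 0.0641; 0.0641 0.6800]  H_jac=[0.8237 0.5671]  S=[0.7126]  K=[0.6031; 0.6152]  nu=[-5.4619]  x^+=[-0.6649, -1.5504]  P^+=[0.2184 -0.2003; -0.2003 0.4103]
step 2: x^-=[-0.8355, -1.5504]  P^-=[0.2493 -0.1482; -0.1482 0.6803]  H_jac=[-0.4744 -0.8803]  S=[0.5696]  K=[0.0213; -0.9281]  nu=[-3.5612]  x^+=[-0.9114, 1.7546]  P^+=[0.2491 -0.1369; -0.1369 0.1897]

H_jac[0,0] = -0.4744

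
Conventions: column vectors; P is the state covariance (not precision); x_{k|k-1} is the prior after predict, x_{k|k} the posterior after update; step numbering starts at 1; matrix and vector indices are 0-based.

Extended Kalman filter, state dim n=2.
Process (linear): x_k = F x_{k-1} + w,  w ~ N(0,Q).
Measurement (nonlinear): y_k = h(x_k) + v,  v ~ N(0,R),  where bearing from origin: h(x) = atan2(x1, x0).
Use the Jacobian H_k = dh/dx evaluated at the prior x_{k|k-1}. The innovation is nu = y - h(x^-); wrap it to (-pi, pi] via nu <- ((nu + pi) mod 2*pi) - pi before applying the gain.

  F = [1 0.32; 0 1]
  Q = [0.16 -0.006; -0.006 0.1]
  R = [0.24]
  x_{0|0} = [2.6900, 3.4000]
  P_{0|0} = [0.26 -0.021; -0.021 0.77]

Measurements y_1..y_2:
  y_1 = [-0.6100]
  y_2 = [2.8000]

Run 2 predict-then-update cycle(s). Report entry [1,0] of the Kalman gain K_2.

K[1,0] = 0.3814

step 1: x^-=[3.7780, 3.4000]  P^-=[0.4854 0.2194; 0.2194 0.8700]  H_jac=[-0.1316 0.1462]  S=[0.2586]  K=[-0.1230; 0.3804]  nu=[-1.3428]  x^+=[3.9431, 2.8892]  P^+=[0.4815 0.2315; 0.2315 0.8326]
step 2: x^-=[4.8677, 2.8892]  P^-=[0.8749 0.4919; 0.4919 0.9326]  H_jac=[-0.0902 0.1519]  S=[0.2552]  K=[-0.0163; 0.3814]  nu=[2.2643]  x^+=[4.8308, 3.7528]  P^+=[0.8748 0.4935; 0.4935 0.8955]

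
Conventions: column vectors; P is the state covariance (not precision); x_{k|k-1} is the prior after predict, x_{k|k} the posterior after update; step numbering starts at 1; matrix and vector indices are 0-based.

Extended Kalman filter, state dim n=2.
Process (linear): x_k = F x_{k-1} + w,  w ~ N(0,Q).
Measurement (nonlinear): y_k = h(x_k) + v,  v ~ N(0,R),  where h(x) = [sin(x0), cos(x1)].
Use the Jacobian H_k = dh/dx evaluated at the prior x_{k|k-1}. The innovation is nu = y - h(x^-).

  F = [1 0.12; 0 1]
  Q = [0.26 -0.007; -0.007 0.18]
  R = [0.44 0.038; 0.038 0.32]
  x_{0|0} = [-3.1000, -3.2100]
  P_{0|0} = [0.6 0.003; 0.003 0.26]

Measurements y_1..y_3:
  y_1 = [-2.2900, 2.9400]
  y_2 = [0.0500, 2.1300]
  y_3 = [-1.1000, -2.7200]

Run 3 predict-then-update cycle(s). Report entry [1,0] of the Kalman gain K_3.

K[1,0] = -0.0088

step 1: x^-=[-3.4852, -3.2100]  P^-=[0.8645 0.0272; 0.0272 0.4400]  H_jac=[-0.9415 0.0000; 0.0000 -0.0684]  S=[1.2064 0.0398; 0.0398 0.3221]  K=[-0.6773 0.0778; -0.0182 -0.0911]  nu=[-2.6269, 3.9377]  x^+=[-1.3997, -3.5210]  P^+=[0.3134 0.0122; 0.0122 0.4368]
step 2: x^-=[-1.8222, -3.5210]  P^-=[0.5826 0.0576; 0.0576 0.6168]  H_jac=[-0.2487 0.0000; 0.0000 -0.3704]  S=[0.4760 0.0433; 0.0433 0.4046]  K=[-0.3026 -0.0204; 0.0215 -0.5669]  nu=[1.0186, 3.0589]  x^+=[-2.1926, -5.2332]  P^+=[0.5383 0.0486; 0.0486 0.4876]
step 3: x^-=[-2.8206, -5.2332]  P^-=[0.8170 0.1001; 0.1001 0.6676]  H_jac=[-0.9489 0.0000; 0.0000 -0.8674]  S=[1.1757 0.1204; 0.1204 0.8223]  K=[-0.6585 -0.0092; -0.0088 -0.7029]  nu=[-0.7845, -3.2176]  x^+=[-2.2744, -2.9645]  P^+=[0.3057 0.0322; 0.0322 0.2597]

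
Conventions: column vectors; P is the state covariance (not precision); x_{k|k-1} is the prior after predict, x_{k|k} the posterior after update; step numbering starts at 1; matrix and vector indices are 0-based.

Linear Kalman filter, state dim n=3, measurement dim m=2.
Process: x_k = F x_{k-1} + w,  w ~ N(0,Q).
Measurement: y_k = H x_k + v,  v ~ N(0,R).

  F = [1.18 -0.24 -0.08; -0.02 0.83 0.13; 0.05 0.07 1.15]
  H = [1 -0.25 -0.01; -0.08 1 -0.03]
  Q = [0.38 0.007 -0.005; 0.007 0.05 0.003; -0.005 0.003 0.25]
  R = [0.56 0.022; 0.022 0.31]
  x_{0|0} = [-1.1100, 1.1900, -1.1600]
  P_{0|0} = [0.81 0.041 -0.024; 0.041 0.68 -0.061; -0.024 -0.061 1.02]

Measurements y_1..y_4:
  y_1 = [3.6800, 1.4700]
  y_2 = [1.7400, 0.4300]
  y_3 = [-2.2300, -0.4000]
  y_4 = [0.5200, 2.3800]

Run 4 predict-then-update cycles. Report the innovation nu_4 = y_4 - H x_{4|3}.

step 1: x^-=[-1.5026, 0.8591, -1.3062]  P^-=[1.5325 -0.1156 -0.0749; -0.1156 0.5216 0.1374; -0.0749 0.1374 1.5920]  S=[2.1852 -0.3466; -0.3466 0.8527]  K=[0.7172 0.0148; -0.0163 0.6111; -0.0422 0.0950]  nu=[5.3843, 0.4515]  x^+=[2.3658, 1.0473, -1.4905]  P^+=[0.4156 0.0540 0.0135; 0.0540 0.1957 0.0769; 0.0135 0.0769 1.5776]
step 2: x^-=[2.6595, 0.6282, -1.5225]  P^-=[0.9499 -0.0105 -0.1285; -0.0105 0.2264 0.3259; -0.1285 0.3259 2.3527]  S=[1.5337 -0.1176; -0.1176 0.5261]  K=[0.6205 -0.0183; -0.0144 0.4101; -0.1155 0.4790]  nu=[-0.7777, -0.0311]  x^+=[2.1775, 0.6266, -1.4475]  P^+=[0.3566 0.0371 0.0212; 0.0371 0.1362 0.2136; 0.0212 0.2136 2.1985]
step 3: x^-=[2.5349, 0.2884, -1.5119]  P^-=[0.8816 -0.0324 -0.2173; -0.0324 0.2259 0.5462; -0.2173 0.5462 3.1962]  S=[1.4793 -0.1321; -0.1321 0.5158]  K=[0.5999 -0.0333; -0.0277 0.4041; -0.1841 0.8597]  nu=[-4.7079, -0.5310]  x^+=[-0.2718, 0.2042, -1.1018]  P^+=[0.3433 0.0312 0.0297; 0.0312 0.1376 0.3465; 0.0297 0.3465 2.7231]
step 4: x^-=[-0.2815, 0.0316, -1.2664]  P^-=[0.8734 -0.0553 -0.2928; -0.0553 0.2645 0.7524; -0.2928 0.7524 3.9123]  S=[1.4876 -0.1626; -0.1626 0.5459]  K=[0.5944 -0.0362; -0.0386 0.4398; -0.2251 1.1392]  nu=[0.7968, 2.2878]  x^+=[0.1093, 1.0070, 1.1605]  P^+=[0.3401 0.0303 0.0402; 0.0303 0.1512 0.4428; 0.0402 0.4428 3.0451]

innov = [0.7968, 2.2878]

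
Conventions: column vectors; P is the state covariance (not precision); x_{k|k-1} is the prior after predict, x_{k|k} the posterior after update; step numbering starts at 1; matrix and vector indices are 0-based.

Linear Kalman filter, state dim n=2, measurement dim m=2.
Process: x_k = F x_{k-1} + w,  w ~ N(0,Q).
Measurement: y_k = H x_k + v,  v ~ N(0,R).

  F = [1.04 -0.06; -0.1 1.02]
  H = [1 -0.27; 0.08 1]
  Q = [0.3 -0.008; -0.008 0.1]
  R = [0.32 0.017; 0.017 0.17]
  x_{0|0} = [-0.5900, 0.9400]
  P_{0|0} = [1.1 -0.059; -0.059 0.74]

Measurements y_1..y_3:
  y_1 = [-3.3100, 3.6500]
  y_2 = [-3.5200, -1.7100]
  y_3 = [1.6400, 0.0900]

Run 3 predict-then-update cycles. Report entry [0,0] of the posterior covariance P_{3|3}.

step 1: x^-=[-0.6700, 1.0178]  P^-=[1.4998 -0.2306; -0.2306 0.8929]  S=[2.0094 -0.3298; -0.3298 1.0356]  K=[0.8017 0.1484; -0.1015 0.8121]  nu=[-2.3652, 2.6858]  x^+=[-2.1676, 3.4389]  P^+=[0.2639 0.0178; 0.0178 0.1349]
step 2: x^-=[-2.4606, 3.7245]  P^-=[0.5837 -0.0248; -0.0248 0.2394]  S=[0.9345 -0.0252; -0.0252 0.4091]  K=[0.6342 0.0926; -0.0802 0.5753]  nu=[-0.0538, -5.2376]  x^+=[-2.9798, 0.7157]  P^+=[0.2072 0.0099; 0.0099 0.0956]
step 3: x^-=[-3.1419, 1.0279]  P^-=[0.5232 -0.0248; -0.0248 0.1995]  S=[0.8712 -0.0193; -0.0193 0.3689]  K=[0.6100 0.0781; -0.0785 0.5314]  nu=[5.0595, -0.6866]  x^+=[-0.1092, 0.2657]  P^+=[0.1986 0.0078; 0.0078 0.0884]

P_post[0,0] = 0.1986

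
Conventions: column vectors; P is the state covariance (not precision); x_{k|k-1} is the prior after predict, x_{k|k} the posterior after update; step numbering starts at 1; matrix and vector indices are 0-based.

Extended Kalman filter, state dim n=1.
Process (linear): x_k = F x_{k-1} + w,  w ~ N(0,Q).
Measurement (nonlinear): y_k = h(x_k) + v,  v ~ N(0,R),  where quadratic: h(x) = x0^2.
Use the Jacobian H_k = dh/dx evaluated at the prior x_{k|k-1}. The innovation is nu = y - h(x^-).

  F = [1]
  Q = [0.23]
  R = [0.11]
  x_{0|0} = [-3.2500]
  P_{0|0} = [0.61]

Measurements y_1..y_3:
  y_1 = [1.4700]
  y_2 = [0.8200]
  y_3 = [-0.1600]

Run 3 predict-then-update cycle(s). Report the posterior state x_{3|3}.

x_post = [-0.5686]

step 1: x^-=[-3.2500]  P^-=[0.8400]  H_jac=[-6.5000]  S=[35.6000]  K=[-0.1534]  nu=[-9.0925]  x^+=[-1.8555]  P^+=[0.0026]
step 2: x^-=[-1.8555]  P^-=[0.2326]  H_jac=[-3.7110]  S=[3.3131]  K=[-0.2605]  nu=[-2.6228]  x^+=[-1.1722]  P^+=[0.0077]
step 3: x^-=[-1.1722]  P^-=[0.2377]  H_jac=[-2.3443]  S=[1.4165]  K=[-0.3934]  nu=[-1.5340]  x^+=[-0.5686]  P^+=[0.0185]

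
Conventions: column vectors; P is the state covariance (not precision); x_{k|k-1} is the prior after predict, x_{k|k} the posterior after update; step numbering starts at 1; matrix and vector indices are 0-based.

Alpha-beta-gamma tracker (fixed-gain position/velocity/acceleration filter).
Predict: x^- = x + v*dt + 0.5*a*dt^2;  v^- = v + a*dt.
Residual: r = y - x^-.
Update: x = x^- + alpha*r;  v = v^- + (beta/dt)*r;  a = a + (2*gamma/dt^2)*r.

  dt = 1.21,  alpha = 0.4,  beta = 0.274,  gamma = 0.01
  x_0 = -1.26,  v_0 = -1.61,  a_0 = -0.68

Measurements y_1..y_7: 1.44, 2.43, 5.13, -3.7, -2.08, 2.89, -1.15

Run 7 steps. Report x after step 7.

x_post = -1.9337

step 1: x_pred=-3.7059  r=5.1459  x^+=-1.6475  v^+=-1.2675  a^+=-0.6097
step 2: x_pred=-3.6276  r=6.0576  x^+=-1.2046  v^+=-0.6336  a^+=-0.5270
step 3: x_pred=-2.3569  r=7.4869  x^+=0.6379  v^+=0.4242  a^+=-0.4247
step 4: x_pred=0.8403  r=-4.5403  x^+=-0.9758  v^+=-1.1178  a^+=-0.4867
step 5: x_pred=-2.6847  r=0.6047  x^+=-2.4428  v^+=-1.5698  a^+=-0.4784
step 6: x_pred=-4.6925  r=7.5825  x^+=-1.6595  v^+=-0.4317  a^+=-0.3749
step 7: x_pred=-2.4562  r=1.3062  x^+=-1.9337  v^+=-0.5895  a^+=-0.3570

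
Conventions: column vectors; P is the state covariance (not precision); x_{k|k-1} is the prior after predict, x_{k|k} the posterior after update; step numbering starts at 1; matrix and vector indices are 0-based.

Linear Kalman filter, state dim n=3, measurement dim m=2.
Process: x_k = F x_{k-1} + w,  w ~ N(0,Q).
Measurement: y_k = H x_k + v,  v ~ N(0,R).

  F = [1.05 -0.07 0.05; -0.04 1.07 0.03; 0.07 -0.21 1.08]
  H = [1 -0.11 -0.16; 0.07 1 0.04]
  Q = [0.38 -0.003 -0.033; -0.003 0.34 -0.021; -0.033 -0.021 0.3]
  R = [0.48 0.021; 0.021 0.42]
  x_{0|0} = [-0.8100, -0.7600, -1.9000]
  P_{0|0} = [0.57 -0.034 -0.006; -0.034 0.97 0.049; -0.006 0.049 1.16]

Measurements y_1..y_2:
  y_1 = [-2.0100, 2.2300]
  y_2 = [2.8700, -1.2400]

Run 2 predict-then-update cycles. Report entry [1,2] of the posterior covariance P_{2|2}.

P_post[1,2] = -0.1380

step 1: x^-=[-0.8923, -0.8378, -1.9491]  P^-=[1.0201 -0.1338 0.0824; -0.1338 1.4586 -0.1492; 0.0824 -0.1492 1.6765]  S=[1.5585 -0.1846; -0.1846 1.8560]  K=[0.6595 0.0338; -0.0823 0.7694; -0.1149 -0.0526]  nu=[-1.5217, 3.2082]  x^+=[-1.7876, 1.7559, -1.9430]  P^+=[0.3483 -0.0042 0.1967; -0.0042 0.3259 -0.1044; 0.1967 -0.1044 1.6530]
step 2: x^-=[-2.0970, 1.8920, -2.5923]  P^-=[0.7917 -0.0439 0.3204; -0.0439 0.7083 -0.1701; 0.3204 -0.1701 2.3213]  S=[1.2409 -0.0227; -0.0227 1.1180]  K=[0.6012 0.0340; -0.0648 0.6234; -0.0270 -0.0496]  nu=[4.7604, -2.8815]  x^+=[0.6671, -0.2130, -2.5779]  P^+=[0.3428 -0.0108 0.3417; -0.0108 0.2668 -0.1380; 0.3417 -0.1380 2.3177]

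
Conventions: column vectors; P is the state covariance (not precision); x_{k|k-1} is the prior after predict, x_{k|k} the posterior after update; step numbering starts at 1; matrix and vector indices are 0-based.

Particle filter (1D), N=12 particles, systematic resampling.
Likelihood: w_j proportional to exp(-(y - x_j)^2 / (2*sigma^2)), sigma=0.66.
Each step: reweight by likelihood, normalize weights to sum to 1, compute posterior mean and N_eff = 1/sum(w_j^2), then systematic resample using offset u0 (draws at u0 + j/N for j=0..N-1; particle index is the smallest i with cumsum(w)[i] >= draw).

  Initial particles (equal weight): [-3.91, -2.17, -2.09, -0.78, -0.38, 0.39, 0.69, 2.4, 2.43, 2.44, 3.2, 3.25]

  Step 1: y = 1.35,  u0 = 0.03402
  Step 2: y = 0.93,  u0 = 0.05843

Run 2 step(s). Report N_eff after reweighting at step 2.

N_eff = 7.7585

step 1: w=[0.0000, 0.0000, 0.0000, 0.0030, 0.0176, 0.1900, 0.3320, 0.1544, 0.1435, 0.1400, 0.0108, 0.0087]  mean=1.4176  Neff=4.7421  idx=[5, 5, 5, 6, 6, 6, 6, 7, 8, 8, 9, 9]
step 2: w=[0.1141, 0.1141, 0.1141, 0.1492, 0.1492, 0.1492, 0.1492, 0.0133, 0.0121, 0.0121, 0.0116, 0.0116]  mean=0.6928  Neff=7.7585  idx=[0, 1, 1, 2, 3, 3, 4, 5, 5, 6, 6, 9]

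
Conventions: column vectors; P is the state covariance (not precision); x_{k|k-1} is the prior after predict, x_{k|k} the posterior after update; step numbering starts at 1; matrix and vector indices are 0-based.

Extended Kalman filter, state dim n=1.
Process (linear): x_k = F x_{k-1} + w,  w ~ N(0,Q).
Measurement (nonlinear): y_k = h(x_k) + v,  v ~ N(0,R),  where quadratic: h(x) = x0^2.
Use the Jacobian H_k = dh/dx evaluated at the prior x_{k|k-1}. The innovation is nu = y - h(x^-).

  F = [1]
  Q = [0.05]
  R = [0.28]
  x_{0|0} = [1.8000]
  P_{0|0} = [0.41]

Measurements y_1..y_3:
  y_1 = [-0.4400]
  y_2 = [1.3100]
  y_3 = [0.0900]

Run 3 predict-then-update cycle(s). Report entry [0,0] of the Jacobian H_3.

H_jac[0,0] = 1.9589

step 1: x^-=[1.8000]  P^-=[0.4600]  H_jac=[3.6000]  S=[6.2416]  K=[0.2653]  nu=[-3.6800]  x^+=[0.8236]  P^+=[0.0206]
step 2: x^-=[0.8236]  P^-=[0.0706]  H_jac=[1.6473]  S=[0.4717]  K=[0.2467]  nu=[0.6316]  x^+=[0.9795]  P^+=[0.0419]
step 3: x^-=[0.9795]  P^-=[0.0919]  H_jac=[1.9589]  S=[0.6328]  K=[0.2846]  nu=[-0.8693]  x^+=[0.7320]  P^+=[0.0407]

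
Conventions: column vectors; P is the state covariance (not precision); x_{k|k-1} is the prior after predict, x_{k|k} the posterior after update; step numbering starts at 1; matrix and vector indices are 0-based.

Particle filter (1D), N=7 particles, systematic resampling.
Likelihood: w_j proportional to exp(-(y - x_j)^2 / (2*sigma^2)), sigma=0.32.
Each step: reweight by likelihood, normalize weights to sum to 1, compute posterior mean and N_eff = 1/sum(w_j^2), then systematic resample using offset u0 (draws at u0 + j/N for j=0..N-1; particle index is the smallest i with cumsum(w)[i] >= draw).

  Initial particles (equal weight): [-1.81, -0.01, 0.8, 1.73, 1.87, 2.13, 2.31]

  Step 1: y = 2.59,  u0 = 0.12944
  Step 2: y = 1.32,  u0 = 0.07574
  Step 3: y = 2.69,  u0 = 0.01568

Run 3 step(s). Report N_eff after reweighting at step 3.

N_eff = 5.9312

step 1: w=[0.0000, 0.0000, 0.0000, 0.0236, 0.0695, 0.3110, 0.5959]  mean=2.2097  Neff=2.1873  idx=[5, 5, 6, 6, 6, 6, 6]
step 2: w=[0.3303, 0.3303, 0.0679, 0.0679, 0.0679, 0.0679, 0.0679]  mean=2.1911  Neff=4.1458  idx=[0, 0, 1, 1, 1, 3, 6]
step 3: w=[0.1045, 0.1045, 0.1045, 0.1045, 0.1045, 0.2387, 0.2387]  mean=2.2159  Neff=5.9312  idx=[0, 1, 2, 4, 5, 5, 6]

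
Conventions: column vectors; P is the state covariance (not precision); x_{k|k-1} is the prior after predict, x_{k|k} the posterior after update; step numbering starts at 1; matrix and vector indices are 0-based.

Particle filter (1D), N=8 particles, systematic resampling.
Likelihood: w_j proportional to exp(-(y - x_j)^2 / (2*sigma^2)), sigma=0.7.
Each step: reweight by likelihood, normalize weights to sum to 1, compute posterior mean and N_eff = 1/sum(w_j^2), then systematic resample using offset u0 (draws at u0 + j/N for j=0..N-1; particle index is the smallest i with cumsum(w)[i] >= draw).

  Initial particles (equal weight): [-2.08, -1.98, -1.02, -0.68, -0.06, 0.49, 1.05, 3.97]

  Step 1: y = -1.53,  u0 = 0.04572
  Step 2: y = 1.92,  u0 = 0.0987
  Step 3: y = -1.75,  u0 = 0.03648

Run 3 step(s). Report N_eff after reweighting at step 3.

step 1: w=[0.2515, 0.2785, 0.2626, 0.1638, 0.0378, 0.0053, 0.0004, 0.0000]  mean=-1.4532  Neff=4.1996  idx=[0, 0, 1, 1, 2, 2, 3, 3]
step 2: w=[0.0000, 0.0000, 0.0001, 0.0001, 0.0638, 0.0638, 0.4361, 0.4361]  mean=-0.7237  Neff=2.5741  idx=[5, 6, 6, 6, 7, 7, 7, 7]
step 3: w=[0.2106, 0.1128, 0.1128, 0.1128, 0.1128, 0.1128, 0.1128, 0.1128]  mean=-0.7516  Neff=7.4979  idx=[0, 0, 1, 2, 3, 4, 6, 7]

N_eff = 7.4979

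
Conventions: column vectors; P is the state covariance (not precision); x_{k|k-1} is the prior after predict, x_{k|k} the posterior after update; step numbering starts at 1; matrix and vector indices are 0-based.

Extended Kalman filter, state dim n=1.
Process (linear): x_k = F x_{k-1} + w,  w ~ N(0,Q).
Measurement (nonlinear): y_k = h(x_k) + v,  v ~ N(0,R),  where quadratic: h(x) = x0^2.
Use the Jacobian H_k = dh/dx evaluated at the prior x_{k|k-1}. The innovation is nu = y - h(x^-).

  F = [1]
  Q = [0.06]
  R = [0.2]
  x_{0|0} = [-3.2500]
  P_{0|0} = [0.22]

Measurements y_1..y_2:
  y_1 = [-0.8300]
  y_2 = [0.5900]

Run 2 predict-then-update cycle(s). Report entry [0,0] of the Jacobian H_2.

H_jac[0,0] = -3.0529

step 1: x^-=[-3.2500]  P^-=[0.2800]  H_jac=[-6.5000]  S=[12.0300]  K=[-0.1513]  nu=[-11.3925]  x^+=[-1.5264]  P^+=[0.0047]
step 2: x^-=[-1.5264]  P^-=[0.0647]  H_jac=[-3.0529]  S=[0.8026]  K=[-0.2459]  nu=[-1.7400]  x^+=[-1.0985]  P^+=[0.0161]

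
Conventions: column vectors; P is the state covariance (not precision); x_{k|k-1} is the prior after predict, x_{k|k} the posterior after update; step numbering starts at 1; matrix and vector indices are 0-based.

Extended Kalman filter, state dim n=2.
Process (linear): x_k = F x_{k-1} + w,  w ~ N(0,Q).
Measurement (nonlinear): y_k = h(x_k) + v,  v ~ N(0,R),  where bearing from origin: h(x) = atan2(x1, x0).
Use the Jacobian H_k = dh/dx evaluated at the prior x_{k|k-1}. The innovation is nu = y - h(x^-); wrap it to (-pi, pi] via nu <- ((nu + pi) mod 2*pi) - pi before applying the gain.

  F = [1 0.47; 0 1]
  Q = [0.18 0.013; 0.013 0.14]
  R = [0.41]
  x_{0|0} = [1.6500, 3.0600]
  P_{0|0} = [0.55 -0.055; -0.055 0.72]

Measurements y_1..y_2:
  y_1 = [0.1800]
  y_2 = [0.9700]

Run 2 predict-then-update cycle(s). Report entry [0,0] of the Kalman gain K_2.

step 1: x^-=[3.0882, 3.0600]  P^-=[0.8373 0.2964; 0.2964 0.8600]  H_jac=[-0.1619 0.1634]  S=[0.4392]  K=[-0.1984; 0.2107]  nu=[-0.6008]  x^+=[3.2074, 2.9334]  P^+=[0.8201 0.3148; 0.3148 0.8405]
step 2: x^-=[4.5861, 2.9334]  P^-=[1.4816 0.7228; 0.7228 0.9805]  H_jac=[-0.0990 0.1547]  S=[0.4259]  K=[-0.0817; 0.1883]  nu=[0.4009]  x^+=[4.5533, 3.0089]  P^+=[1.4788 0.7293; 0.7293 0.9654]

K[0,0] = -0.0817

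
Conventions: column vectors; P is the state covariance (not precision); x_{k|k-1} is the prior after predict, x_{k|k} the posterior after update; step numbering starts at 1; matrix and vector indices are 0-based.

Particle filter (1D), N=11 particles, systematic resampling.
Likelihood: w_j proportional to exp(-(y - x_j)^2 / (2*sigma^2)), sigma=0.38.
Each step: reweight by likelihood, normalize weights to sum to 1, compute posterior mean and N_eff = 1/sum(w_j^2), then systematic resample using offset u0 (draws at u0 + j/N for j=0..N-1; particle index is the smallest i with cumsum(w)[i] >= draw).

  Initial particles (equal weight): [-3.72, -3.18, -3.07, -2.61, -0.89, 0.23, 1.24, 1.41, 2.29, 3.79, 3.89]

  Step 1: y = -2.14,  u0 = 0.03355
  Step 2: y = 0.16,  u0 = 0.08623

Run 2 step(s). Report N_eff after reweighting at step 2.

step 1: w=[0.0003, 0.0435, 0.0920, 0.8559, 0.0082, 0.0000, 0.0000, 0.0000, 0.0000, 0.0000, 0.0000]  mean=-2.6633  Neff=1.3458  idx=[1, 2, 3, 3, 3, 3, 3, 3, 3, 3, 3]
step 2: w=[0.0000, 0.0000, 0.1111, 0.1111, 0.1111, 0.1111, 0.1111, 0.1111, 0.1111, 0.1111, 0.1111]  mean=-2.6100  Neff=9.0002  idx=[2, 3, 4, 5, 6, 6, 7, 8, 9, 10, 10]

N_eff = 9.0002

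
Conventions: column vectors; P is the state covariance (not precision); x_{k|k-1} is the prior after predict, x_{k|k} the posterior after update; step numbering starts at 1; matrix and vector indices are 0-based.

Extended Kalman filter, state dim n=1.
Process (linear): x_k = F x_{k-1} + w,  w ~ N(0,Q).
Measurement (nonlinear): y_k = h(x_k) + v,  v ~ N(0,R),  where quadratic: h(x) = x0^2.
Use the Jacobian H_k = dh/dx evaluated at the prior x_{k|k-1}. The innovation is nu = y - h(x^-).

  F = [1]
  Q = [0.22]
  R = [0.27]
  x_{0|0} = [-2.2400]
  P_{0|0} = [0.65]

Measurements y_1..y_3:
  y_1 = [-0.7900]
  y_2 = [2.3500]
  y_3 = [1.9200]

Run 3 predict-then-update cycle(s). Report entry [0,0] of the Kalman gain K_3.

step 1: x^-=[-2.2400]  P^-=[0.8700]  H_jac=[-4.4800]  S=[17.7312]  K=[-0.2198]  nu=[-5.8076]  x^+=[-0.9634]  P^+=[0.0132]
step 2: x^-=[-0.9634]  P^-=[0.2332]  H_jac=[-1.9268]  S=[1.1359]  K=[-0.3956]  nu=[1.4219]  x^+=[-1.5259]  P^+=[0.0554]
step 3: x^-=[-1.5259]  P^-=[0.2754]  H_jac=[-3.0519]  S=[2.8354]  K=[-0.2965]  nu=[-0.4085]  x^+=[-1.4048]  P^+=[0.0262]

K[0,0] = -0.2965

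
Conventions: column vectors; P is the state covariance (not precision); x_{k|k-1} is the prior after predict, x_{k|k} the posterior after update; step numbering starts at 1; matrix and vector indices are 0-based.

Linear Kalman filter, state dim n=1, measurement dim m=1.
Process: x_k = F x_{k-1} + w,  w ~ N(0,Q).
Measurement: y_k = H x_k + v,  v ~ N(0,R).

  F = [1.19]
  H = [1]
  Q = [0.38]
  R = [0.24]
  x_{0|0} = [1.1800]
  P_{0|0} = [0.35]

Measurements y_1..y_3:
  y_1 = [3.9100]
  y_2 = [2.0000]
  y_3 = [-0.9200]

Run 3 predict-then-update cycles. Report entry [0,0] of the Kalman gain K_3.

step 1: x^-=[1.4042]  P^-=[0.8756]  S=[1.1156]  K=[0.7849]  nu=[2.5058]  x^+=[3.3709]  P^+=[0.1884]
step 2: x^-=[4.0114]  P^-=[0.6468]  S=[0.8868]  K=[0.7293]  nu=[-2.0114]  x^+=[2.5444]  P^+=[0.1750]
step 3: x^-=[3.0278]  P^-=[0.6279]  S=[0.8679]  K=[0.7235]  nu=[-3.9478]  x^+=[0.1717]  P^+=[0.1736]

K[0,0] = 0.7235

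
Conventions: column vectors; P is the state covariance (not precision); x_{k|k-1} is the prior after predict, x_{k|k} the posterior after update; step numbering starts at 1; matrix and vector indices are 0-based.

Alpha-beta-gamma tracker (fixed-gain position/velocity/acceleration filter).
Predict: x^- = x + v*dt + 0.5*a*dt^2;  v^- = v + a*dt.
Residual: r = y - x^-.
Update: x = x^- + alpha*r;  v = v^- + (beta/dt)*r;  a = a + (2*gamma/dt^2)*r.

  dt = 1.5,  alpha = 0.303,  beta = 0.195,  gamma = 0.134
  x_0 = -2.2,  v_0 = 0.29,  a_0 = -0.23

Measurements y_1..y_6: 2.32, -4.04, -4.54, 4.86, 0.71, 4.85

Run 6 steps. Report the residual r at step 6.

step 1: x_pred=-2.0238  r=4.3438  x^+=-0.7076  v^+=0.5097  a^+=0.2874
step 2: x_pred=0.3802  r=-4.4202  x^+=-0.9591  v^+=0.3661  a^+=-0.2391
step 3: x_pred=-0.6789  r=-3.8611  x^+=-1.8488  v^+=-0.4945  a^+=-0.6990
step 4: x_pred=-3.3769  r=8.2369  x^+=-0.8811  v^+=-0.4722  a^+=0.2821
step 5: x_pred=-1.2721  r=1.9821  x^+=-0.6715  v^+=0.2086  a^+=0.5182
step 6: x_pred=0.2244  r=4.6256  x^+=1.6259  v^+=1.5872  a^+=1.0691

resid = 4.6256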